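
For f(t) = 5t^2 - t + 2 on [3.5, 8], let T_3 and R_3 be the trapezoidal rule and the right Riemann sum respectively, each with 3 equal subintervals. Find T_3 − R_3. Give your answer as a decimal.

T_3 = 773.4375.
R_3 = 964.125.
T_3 − R_3 = -190.6875.

-190.6875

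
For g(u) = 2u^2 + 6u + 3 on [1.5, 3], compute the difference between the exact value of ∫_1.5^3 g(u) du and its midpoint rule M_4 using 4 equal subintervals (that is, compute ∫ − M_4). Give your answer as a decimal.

0.03515625

Exact integral: ∫_1.5^3 g(u) du = 40.5.
M_4 = 40.46484375.
Error = 40.5 − 40.46484375 = 0.03515625.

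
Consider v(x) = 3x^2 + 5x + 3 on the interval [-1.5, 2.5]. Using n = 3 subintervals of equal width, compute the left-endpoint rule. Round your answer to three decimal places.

23.222

Δx = (2.5 − (-1.5))/3 = 4/3.
Left endpoints: -1.5, -1/6, 7/6.
v(-1.5) = 2.25, v(-1/6) = 2.25, v(7/6) = 155/12.
Sum = Δx · [v(-1.5) + v(-1/6) + v(7/6)].
Sum ≈ 23.222.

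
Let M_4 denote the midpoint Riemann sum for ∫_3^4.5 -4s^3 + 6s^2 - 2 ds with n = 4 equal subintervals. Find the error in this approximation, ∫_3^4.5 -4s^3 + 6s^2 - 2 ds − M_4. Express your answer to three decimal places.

-0.686

Exact integral: ∫_3^4.5 f(s) ds = -203.8125.
M_4 ≈ -203.12695.
Error ≈ -203.8125 − (-203.12695) ≈ -0.686.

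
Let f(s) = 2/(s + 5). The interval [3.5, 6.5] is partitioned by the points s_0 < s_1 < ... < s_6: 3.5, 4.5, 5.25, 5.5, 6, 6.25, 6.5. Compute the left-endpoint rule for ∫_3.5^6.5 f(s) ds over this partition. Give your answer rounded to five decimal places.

Subinterval widths: 1, 0.75, 0.25, 0.5, 0.25, 0.25.
Left endpoints: 3.5, 4.5, 5.25, 5.5, 6, 6.25.
f(3.5) = 4/17, f(4.5) = 4/19, f(5.25) = 8/41, f(5.5) = 4/21, f(6) = 2/11, f(6.25) = 8/45.
Sum = Σ Δs_i · f(s_i).
Sum ≈ 0.62711.

0.62711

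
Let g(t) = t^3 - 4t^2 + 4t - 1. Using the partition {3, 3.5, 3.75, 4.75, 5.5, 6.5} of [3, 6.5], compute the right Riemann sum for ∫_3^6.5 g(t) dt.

221.38671875

Subinterval widths: 0.5, 0.25, 1, 0.75, 1.
Right endpoints: 3.5, 3.75, 4.75, 5.5, 6.5.
g(3.5) = 6.875, g(3.75) = 10.484375, g(4.75) = 34.921875, g(5.5) = 66.375, g(6.5) = 130.625.
Sum = Σ Δt_i · g(t_i).
Sum = 221.38671875.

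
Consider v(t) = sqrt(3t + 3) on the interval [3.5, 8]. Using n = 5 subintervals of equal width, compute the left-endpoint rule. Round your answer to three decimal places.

Δt = (8 − 3.5)/5 = 0.9.
Left endpoints: 3.5, 4.4, 5.3, 6.2, 7.1.
v(3.5) ≈ 3.674, v(4.4) ≈ 4.025, v(5.3) ≈ 4.347, v(6.2) ≈ 4.648, v(7.1) ≈ 4.930.
Sum = Δt · [v(3.5) + v(4.4) + v(5.3) + v(6.2) + v(7.1)].
Sum ≈ 19.461.

19.461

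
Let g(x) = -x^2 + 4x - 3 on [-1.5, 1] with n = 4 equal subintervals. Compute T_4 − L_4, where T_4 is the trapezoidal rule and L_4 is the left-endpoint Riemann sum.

T_4 = -11.62109375.
L_4 = -15.13671875.
T_4 − L_4 = 3.515625.

3.515625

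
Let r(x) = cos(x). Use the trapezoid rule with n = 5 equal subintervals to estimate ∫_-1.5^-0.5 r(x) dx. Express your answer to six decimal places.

Δx = (-0.5 − (-1.5))/5 = 0.2.
r(-1.5) ≈ 0.070737, r(-1.3) ≈ 0.267499, r(-1.1) ≈ 0.453596, r(-0.9) ≈ 0.621610, r(-0.7) ≈ 0.764842, r(-0.5) ≈ 0.877583.
T_5 = (Δx/2)·[r(x_0) + 2r(x_1) + ... + 2r(x_{4}) + r(x_5)].
Sum ≈ 0.516341.

0.516341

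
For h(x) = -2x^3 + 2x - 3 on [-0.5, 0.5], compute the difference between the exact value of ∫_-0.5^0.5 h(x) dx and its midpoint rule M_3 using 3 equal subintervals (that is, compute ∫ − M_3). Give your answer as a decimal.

Exact integral: ∫_-0.5^0.5 h(x) dx = -3.
M_3 = -3.
Error = -3 − (-3) = 0.

0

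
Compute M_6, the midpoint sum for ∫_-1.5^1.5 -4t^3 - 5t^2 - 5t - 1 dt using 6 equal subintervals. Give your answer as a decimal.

Δt = (1.5 − (-1.5))/6 = 0.5.
Midpoints: -1.25, -0.75, -0.25, 0.25, 0.75, 1.25.
f(-1.25) = 5.25, f(-0.75) = 1.625, f(-0.25) = 0, f(0.25) = -2.625, f(0.75) = -9.25, f(1.25) = -22.875.
Sum = Δt · [f(-1.25) + f(-0.75) + f(-0.25) + ...].
Sum = -13.9375.

-13.9375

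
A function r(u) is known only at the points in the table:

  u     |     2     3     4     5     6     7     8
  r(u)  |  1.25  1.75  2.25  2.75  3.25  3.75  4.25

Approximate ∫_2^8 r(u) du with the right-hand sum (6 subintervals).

18

Δu = 1.
Sum = 1·[1.75 + 2.25 + 2.75 + 3.25 + 3.75 + 4.25] = 18.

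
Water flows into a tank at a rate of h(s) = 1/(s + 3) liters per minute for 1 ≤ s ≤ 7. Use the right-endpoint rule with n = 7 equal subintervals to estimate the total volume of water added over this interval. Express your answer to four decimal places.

0.8552

Δs = (7 − 1)/7 = 6/7.
Right endpoints: 13/7, 19/7, 25/7, 31/7, 37/7, 43/7, 7.
h(13/7) = 7/34, h(19/7) = 0.175, h(25/7) = 7/46, h(31/7) = 7/52, h(37/7) = 7/58, h(43/7) = 0.109375, h(7) = 0.1.
Sum = Δs · [h(13/7) + h(19/7) + h(25/7) + ...].
Sum ≈ 0.8552.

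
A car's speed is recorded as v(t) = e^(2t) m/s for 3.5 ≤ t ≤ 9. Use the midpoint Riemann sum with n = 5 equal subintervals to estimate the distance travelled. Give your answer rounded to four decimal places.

27037358.7979

Δt = (9 − 3.5)/5 = 1.1.
Midpoints: 4.05, 5.15, 6.25, 7.35, 8.45.
v(4.05) ≈ 3294.4681, v(5.15) ≈ 29732.6189, v(6.25) ≈ 268337.2865, v(7.35) ≈ 2421747.6333, v(8.45) ≈ 21856305.0823.
Sum = Δt · [v(4.05) + v(5.15) + v(6.25) + v(7.35) + v(8.45)].
Sum ≈ 27037358.7979.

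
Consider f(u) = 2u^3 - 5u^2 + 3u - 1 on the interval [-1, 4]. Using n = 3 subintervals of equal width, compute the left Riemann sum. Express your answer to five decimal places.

Δu = (4 − (-1))/3 = 5/3.
Left endpoints: -1, 2/3, 7/3.
f(-1) = -11, f(2/3) = -17/27, f(7/3) = 113/27.
Sum = Δu · [f(-1) + f(2/3) + f(7/3)].
Sum ≈ -12.40741.

-12.40741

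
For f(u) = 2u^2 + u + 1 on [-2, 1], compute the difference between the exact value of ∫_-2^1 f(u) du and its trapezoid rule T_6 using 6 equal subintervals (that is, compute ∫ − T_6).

Exact integral: ∫_-2^1 f(u) du = 7.5.
T_6 = 7.75.
Error = 7.5 − 7.75 = -0.25.

-0.25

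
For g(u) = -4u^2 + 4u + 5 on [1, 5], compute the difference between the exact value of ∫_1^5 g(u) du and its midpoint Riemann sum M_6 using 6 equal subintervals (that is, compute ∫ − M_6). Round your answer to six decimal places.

-0.592593

Exact integral: ∫_1^5 g(u) du ≈ -97.33333333.
M_6 ≈ -96.74074074.
Error ≈ -97.33333333 − (-96.74074074) ≈ -0.592593.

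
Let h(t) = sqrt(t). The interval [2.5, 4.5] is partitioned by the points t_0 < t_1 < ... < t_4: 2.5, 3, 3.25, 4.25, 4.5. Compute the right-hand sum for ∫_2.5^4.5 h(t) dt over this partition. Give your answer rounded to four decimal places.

Subinterval widths: 0.5, 0.25, 1, 0.25.
Right endpoints: 3, 3.25, 4.25, 4.5.
h(3) ≈ 1.7321, h(3.25) ≈ 1.8028, h(4.25) ≈ 2.0616, h(4.5) ≈ 2.1213.
Sum = Σ Δt_i · h(t_i).
Sum ≈ 3.9086.

3.9086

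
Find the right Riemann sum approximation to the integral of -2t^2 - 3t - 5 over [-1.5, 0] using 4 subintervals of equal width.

-6.4453125

Δt = (0 − (-1.5))/4 = 0.375.
Right endpoints: -1.125, -0.75, -0.375, 0.
f(-1.125) = -4.15625, f(-0.75) = -3.875, f(-0.375) = -4.15625, f(0) = -5.
Sum = Δt · [f(-1.125) + f(-0.75) + f(-0.375) + f(0)].
Sum = -6.4453125.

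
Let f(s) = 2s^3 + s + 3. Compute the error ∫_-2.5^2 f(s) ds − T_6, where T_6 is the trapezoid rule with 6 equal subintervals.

Exact integral: ∫_-2.5^2 f(s) ds = 0.84375.
T_6 = 0.2109375.
Error = 0.84375 − 0.2109375 = 0.6328125.

0.6328125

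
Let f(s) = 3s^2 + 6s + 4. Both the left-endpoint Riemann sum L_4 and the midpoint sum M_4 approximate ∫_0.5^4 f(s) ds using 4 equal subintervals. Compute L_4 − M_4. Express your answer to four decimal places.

L_4 = 96.60546875.
M_4 ≈ 124.455078.
L_4 − M_4 ≈ -27.8496.

-27.8496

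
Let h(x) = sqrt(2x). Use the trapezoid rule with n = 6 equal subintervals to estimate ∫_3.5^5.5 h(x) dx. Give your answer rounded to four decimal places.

Δx = (5.5 − 3.5)/6 = 1/3.
h(3.5) ≈ 2.6458, h(23/6) ≈ 2.7689, h(25/6) ≈ 2.8868, h(4.5) ≈ 3.0000, h(29/6) ≈ 3.1091, h(31/6) ≈ 3.2146, h(5.5) ≈ 3.3166.
T_6 = (Δx/2)·[h(x_0) + 2h(x_1) + ... + 2h(x_{5}) + h(x_6)].
Sum ≈ 5.9868.

5.9868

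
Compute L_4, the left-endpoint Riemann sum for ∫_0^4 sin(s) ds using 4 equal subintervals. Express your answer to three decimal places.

Δs = (4 − 0)/4 = 1.
Left endpoints: 0, 1, 2, 3.
f(0) ≈ 0.000, f(1) ≈ 0.841, f(2) ≈ 0.909, f(3) ≈ 0.141.
Sum = Δs · [f(0) + f(1) + f(2) + f(3)].
Sum ≈ 1.892.

1.892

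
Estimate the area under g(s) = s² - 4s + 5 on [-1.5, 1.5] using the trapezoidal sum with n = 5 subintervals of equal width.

17.43

Δs = (1.5 − (-1.5))/5 = 0.6.
g(-1.5) = 13.25, g(-0.9) = 9.41, g(-0.3) = 6.29, g(0.3) = 3.89, g(0.9) = 2.21, g(1.5) = 1.25.
T_5 = (Δs/2)·[g(s_0) + 2g(s_1) + ... + 2g(s_{4}) + g(s_5)].
Sum = 17.43.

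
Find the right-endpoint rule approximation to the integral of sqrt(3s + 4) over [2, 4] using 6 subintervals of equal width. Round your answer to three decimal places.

7.334

Δs = (4 − 2)/6 = 1/3.
Right endpoints: 7/3, 8/3, 3, 10/3, 11/3, 4.
f(7/3) ≈ 3.317, f(8/3) ≈ 3.464, f(3) ≈ 3.606, f(10/3) ≈ 3.742, f(11/3) ≈ 3.873, f(4) ≈ 4.000.
Sum = Δs · [f(7/3) + f(8/3) + f(3) + ...].
Sum ≈ 7.334.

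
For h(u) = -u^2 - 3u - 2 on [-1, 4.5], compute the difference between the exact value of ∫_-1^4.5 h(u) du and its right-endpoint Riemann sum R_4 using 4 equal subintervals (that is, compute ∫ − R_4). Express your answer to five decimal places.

26.31120

Exact integral: ∫_-1^4.5 h(u) du ≈ -70.5833333.
R_4 = -96.89453125.
Error ≈ -70.5833333 − (-96.89453125) ≈ 26.31120.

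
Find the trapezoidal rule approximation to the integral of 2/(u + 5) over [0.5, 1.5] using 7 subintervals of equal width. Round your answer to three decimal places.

0.334

Δu = (1.5 − 0.5)/7 = 1/7.
f(0.5) = 4/11, f(9/14) = 28/79, f(11/14) = 28/81, f(13/14) = 28/83, f(15/14) = 28/85, f(17/14) = 28/87, f(19/14) = 28/89, f(1.5) = 4/13.
T_7 = (Δu/2)·[f(u_0) + 2f(u_1) + ... + 2f(u_{6}) + f(u_7)].
Sum ≈ 0.334.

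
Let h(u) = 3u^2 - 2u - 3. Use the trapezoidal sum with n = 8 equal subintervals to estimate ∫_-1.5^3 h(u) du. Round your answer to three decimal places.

Δu = (3 − (-1.5))/8 = 0.5625.
h(-1.5) = 6.75, h(-0.9375) = 1.51171875, h(-0.375) = -1.828125, h(0.1875) = -3.26953125, h(0.75) = -2.8125, h(1.3125) = -0.45703125, h(1.875) = 3.796875, h(2.4375) = 9.94921875, h(3) = 18.
T_8 = (Δu/2)·[h(u_0) + 2h(u_1) + ... + 2h(u_{7}) + h(u_8)].
Sum ≈ 10.837.

10.837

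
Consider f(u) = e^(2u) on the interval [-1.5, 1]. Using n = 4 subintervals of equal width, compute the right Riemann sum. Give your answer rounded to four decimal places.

Δu = (1 − (-1.5))/4 = 0.625.
Right endpoints: -0.875, -0.25, 0.375, 1.
f(-0.875) ≈ 0.1738, f(-0.25) ≈ 0.6065, f(0.375) ≈ 2.1170, f(1) ≈ 7.3891.
Sum = Δu · [f(-0.875) + f(-0.25) + f(0.375) + f(1)].
Sum ≈ 6.4290.

6.4290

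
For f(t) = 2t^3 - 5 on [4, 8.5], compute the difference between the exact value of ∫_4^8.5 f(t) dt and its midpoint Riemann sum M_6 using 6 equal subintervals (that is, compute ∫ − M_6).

Exact integral: ∫_4^8.5 f(t) dt = 2459.53125.
M_6 = 2451.62109375.
Error = 2459.53125 − 2451.62109375 = 7.91015625.

7.91015625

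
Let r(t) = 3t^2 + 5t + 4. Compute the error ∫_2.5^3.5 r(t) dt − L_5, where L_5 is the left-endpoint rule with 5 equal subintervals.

Exact integral: ∫_2.5^3.5 r(t) dt = 46.25.
L_5 = 43.97.
Error = 46.25 − 43.97 = 2.28.

2.28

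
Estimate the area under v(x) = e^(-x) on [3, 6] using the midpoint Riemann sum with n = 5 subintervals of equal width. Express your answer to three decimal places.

0.047

Δx = (6 − 3)/5 = 0.6.
Midpoints: 3.3, 3.9, 4.5, 5.1, 5.7.
v(3.3) ≈ 0.037, v(3.9) ≈ 0.020, v(4.5) ≈ 0.011, v(5.1) ≈ 0.006, v(5.7) ≈ 0.003.
Sum = Δx · [v(3.3) + v(3.9) + v(4.5) + v(5.1) + v(5.7)].
Sum ≈ 0.047.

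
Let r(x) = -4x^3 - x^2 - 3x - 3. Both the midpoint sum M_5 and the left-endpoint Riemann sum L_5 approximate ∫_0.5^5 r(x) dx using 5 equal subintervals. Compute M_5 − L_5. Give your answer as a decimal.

-211.005

M_5 = -706.86.
L_5 = -495.855.
M_5 − L_5 = -211.005.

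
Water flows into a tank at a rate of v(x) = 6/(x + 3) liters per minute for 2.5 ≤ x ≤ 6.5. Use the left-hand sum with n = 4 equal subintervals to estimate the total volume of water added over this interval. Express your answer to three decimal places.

3.520

Δx = (6.5 − 2.5)/4 = 1.
Left endpoints: 2.5, 3.5, 4.5, 5.5.
v(2.5) = 12/11, v(3.5) = 12/13, v(4.5) = 0.8, v(5.5) = 12/17.
Sum = Δx · [v(2.5) + v(3.5) + v(4.5) + v(5.5)].
Sum ≈ 3.520.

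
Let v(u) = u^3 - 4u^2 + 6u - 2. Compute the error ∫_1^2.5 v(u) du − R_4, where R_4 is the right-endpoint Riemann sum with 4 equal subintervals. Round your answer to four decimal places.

-0.5361

Exact integral: ∫_1^2.5 v(u) du = 2.765625.
R_4 ≈ 3.301758.
Error ≈ 2.765625 − 3.301758 ≈ -0.5361.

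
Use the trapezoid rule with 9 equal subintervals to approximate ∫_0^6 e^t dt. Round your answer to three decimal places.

Δt = (6 − 0)/9 = 2/3.
f(0) ≈ 1.000, f(2/3) ≈ 1.948, f(4/3) ≈ 3.794, f(2) ≈ 7.389, f(8/3) ≈ 14.392, f(10/3) ≈ 28.032, f(4) ≈ 54.598, f(14/3) ≈ 106.343, f(16/3) ≈ 207.127, f(6) ≈ 403.429.
T_9 = (Δt/2)·[f(t_0) + 2f(t_1) + ... + 2f(t_{8}) + f(t_9)].
Sum ≈ 417.224.

417.224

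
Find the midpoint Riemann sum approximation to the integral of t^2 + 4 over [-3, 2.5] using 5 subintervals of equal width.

35.65375

Δt = (2.5 − (-3))/5 = 1.1.
Midpoints: -2.45, -1.35, -0.25, 0.85, 1.95.
f(-2.45) = 10.0025, f(-1.35) = 5.8225, f(-0.25) = 4.0625, f(0.85) = 4.7225, f(1.95) = 7.8025.
Sum = Δt · [f(-2.45) + f(-1.35) + f(-0.25) + f(0.85) + f(1.95)].
Sum = 35.65375.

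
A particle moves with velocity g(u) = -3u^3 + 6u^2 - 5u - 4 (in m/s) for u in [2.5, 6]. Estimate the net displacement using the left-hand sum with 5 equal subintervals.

-485.5025

Δu = (6 − 2.5)/5 = 0.7.
Left endpoints: 2.5, 3.2, 3.9, 4.6, 5.3.
g(2.5) = -25.875, g(3.2) = -56.864, g(3.9) = -110.197, g(4.6) = -192.048, g(5.3) = -308.591.
Sum = Δu · [g(2.5) + g(3.2) + g(3.9) + g(4.6) + g(5.3)].
Sum = -485.5025.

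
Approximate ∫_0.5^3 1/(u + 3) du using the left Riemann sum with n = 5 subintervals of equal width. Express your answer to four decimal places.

0.5699

Δu = (3 − 0.5)/5 = 0.5.
Left endpoints: 0.5, 1, 1.5, 2, 2.5.
f(0.5) = 2/7, f(1) = 0.25, f(1.5) = 2/9, f(2) = 0.2, f(2.5) = 2/11.
Sum = Δu · [f(0.5) + f(1) + f(1.5) + f(2) + f(2.5)].
Sum ≈ 0.5699.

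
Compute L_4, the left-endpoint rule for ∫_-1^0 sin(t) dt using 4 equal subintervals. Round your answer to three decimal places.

-0.562

Δt = (0 − (-1))/4 = 0.25.
Left endpoints: -1, -0.75, -0.5, -0.25.
f(-1) ≈ -0.841, f(-0.75) ≈ -0.682, f(-0.5) ≈ -0.479, f(-0.25) ≈ -0.247.
Sum = Δt · [f(-1) + f(-0.75) + f(-0.5) + f(-0.25)].
Sum ≈ -0.562.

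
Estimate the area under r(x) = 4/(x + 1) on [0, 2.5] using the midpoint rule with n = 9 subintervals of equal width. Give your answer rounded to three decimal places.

4.999

Δx = (2.5 − 0)/9 = 5/18.
Midpoints: 5/36, 5/12, 25/36, 35/36, 1.25, 55/36, 65/36, 25/12, 85/36.
r(5/36) = 144/41, r(5/12) = 48/17, r(25/36) = 144/61, r(35/36) = 144/71, r(1.25) = 16/9, r(55/36) = 144/91, r(65/36) = 144/101, r(25/12) = 48/37, r(85/36) = 144/121.
Sum = Δx · [r(5/36) + r(5/12) + r(25/36) + ...].
Sum ≈ 4.999.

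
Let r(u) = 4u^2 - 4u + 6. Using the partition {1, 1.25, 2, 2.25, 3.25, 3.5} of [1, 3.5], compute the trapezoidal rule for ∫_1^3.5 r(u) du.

49.3125

Subinterval widths: 0.25, 0.75, 0.25, 1, 0.25.
r(1) = 6, r(1.25) = 7.25, r(2) = 14, r(2.25) = 17.25, r(3.25) = 35.25, r(3.5) = 41.
On each subinterval the trapezoid contributes (Δu_i/2)·[r(u_{i-1}) + r(u_i)].
Sum = 49.3125.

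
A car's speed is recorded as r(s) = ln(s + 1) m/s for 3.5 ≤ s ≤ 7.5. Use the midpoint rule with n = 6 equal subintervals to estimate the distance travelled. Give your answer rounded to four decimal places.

7.4241

Δs = (7.5 − 3.5)/6 = 2/3.
Midpoints: 23/6, 4.5, 31/6, 35/6, 6.5, 43/6.
r(23/6) ≈ 1.5755, r(4.5) ≈ 1.7047, r(31/6) ≈ 1.8192, r(35/6) ≈ 1.9218, r(6.5) ≈ 2.0149, r(43/6) ≈ 2.1001.
Sum = Δs · [r(23/6) + r(4.5) + r(31/6) + ...].
Sum ≈ 7.4241.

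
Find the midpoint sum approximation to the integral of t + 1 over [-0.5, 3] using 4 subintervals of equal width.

Δt = (3 − (-0.5))/4 = 0.875.
Midpoints: -0.0625, 0.8125, 1.6875, 2.5625.
f(-0.0625) = 0.9375, f(0.8125) = 1.8125, f(1.6875) = 2.6875, f(2.5625) = 3.5625.
Sum = Δt · [f(-0.0625) + f(0.8125) + f(1.6875) + f(2.5625)].
Sum = 7.875.

7.875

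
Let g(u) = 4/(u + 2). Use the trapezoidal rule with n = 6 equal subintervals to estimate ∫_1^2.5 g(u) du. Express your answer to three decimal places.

1.623

Δu = (2.5 − 1)/6 = 0.25.
g(1) = 4/3, g(1.25) = 16/13, g(1.5) = 8/7, g(1.75) = 16/15, g(2) = 1, g(2.25) = 16/17, g(2.5) = 8/9.
T_6 = (Δu/2)·[g(u_0) + 2g(u_1) + ... + 2g(u_{5}) + g(u_6)].
Sum ≈ 1.623.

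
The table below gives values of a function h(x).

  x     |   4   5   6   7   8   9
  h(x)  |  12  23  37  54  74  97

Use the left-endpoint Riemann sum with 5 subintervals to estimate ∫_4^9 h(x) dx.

Δx = 1.
Sum = 1·[12 + 23 + 37 + 54 + 74] = 200.

200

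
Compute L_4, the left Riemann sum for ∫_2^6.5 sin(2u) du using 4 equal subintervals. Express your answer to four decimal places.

-1.0817

Δu = (6.5 − 2)/4 = 1.125.
Left endpoints: 2, 3.125, 4.25, 5.375.
f(2) ≈ -0.7568, f(3.125) ≈ -0.0332, f(4.25) ≈ 0.7985, f(5.375) ≈ -0.9700.
Sum = Δu · [f(2) + f(3.125) + f(4.25) + f(5.375)].
Sum ≈ -1.0817.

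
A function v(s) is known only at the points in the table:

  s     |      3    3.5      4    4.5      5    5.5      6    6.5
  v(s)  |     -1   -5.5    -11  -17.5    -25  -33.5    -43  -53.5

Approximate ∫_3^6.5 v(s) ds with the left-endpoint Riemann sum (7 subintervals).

-68.25

Δs = 0.5.
Sum = 0.5·[(-1) + (-5.5) + (-11) + (-17.5) + (-25) + (-33.5) + (-43)] = -68.25.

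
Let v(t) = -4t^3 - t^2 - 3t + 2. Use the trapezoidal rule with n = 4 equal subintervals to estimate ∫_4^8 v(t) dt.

Δt = (8 − 4)/4 = 1.
v(4) = -282, v(5) = -538, v(6) = -916, v(7) = -1440, v(8) = -2134.
T_4 = (Δt/2)·[v(t_0) + 2v(t_1) + 2v(t_2) + 2v(t_3) + v(t_4)].
Sum = -4102.

-4102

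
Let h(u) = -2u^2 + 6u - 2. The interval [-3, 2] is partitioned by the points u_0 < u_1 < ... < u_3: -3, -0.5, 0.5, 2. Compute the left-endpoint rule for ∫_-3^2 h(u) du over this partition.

Subinterval widths: 2.5, 1, 1.5.
Left endpoints: -3, -0.5, 0.5.
h(-3) = -38, h(-0.5) = -5.5, h(0.5) = 0.5.
Sum = Σ Δu_i · h(u_i).
Sum = -99.75.

-99.75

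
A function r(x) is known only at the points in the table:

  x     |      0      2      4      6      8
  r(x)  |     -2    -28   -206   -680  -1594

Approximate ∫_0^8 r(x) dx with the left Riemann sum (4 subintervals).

-1832

Δx = 2.
Sum = 2·[(-2) + (-28) + (-206) + (-680)] = -1832.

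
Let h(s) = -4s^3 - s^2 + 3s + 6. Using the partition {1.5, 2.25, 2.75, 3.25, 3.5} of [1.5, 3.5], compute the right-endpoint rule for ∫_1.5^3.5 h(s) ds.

Subinterval widths: 0.75, 0.5, 0.5, 0.25.
Right endpoints: 2.25, 2.75, 3.25, 3.5.
h(2.25) = -37.875, h(2.75) = -76.5, h(3.25) = -132.125, h(3.5) = -167.25.
Sum = Σ Δs_i · h(s_i).
Sum = -174.53125.

-174.53125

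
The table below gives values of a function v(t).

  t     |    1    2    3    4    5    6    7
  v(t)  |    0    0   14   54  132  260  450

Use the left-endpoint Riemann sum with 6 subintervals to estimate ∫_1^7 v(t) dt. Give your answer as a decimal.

460

Δt = 1.
Sum = 1·[0 + 0 + 14 + 54 + 132 + 260] = 460.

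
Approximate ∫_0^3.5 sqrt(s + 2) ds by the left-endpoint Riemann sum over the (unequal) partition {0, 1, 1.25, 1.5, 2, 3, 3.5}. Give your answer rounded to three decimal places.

Subinterval widths: 1, 0.25, 0.25, 0.5, 1, 0.5.
Left endpoints: 0, 1, 1.25, 1.5, 2, 3.
f(0) ≈ 1.414, f(1) ≈ 1.732, f(1.25) ≈ 1.803, f(1.5) ≈ 1.871, f(2) ≈ 2.000, f(3) ≈ 2.236.
Sum = Σ Δs_i · f(s_i).
Sum ≈ 6.351.

6.351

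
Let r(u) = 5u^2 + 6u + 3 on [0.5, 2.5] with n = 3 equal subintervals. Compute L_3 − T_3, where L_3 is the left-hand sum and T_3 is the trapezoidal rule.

L_3 ≈ 36.57407.
T_3 ≈ 50.57407.
L_3 − T_3 = -14.

-14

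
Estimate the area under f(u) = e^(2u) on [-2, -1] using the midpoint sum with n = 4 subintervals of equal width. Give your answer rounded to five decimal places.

Δu = (-1 − (-2))/4 = 0.25.
Midpoints: -1.875, -1.625, -1.375, -1.125.
f(-1.875) ≈ 0.02352, f(-1.625) ≈ 0.03877, f(-1.375) ≈ 0.06393, f(-1.125) ≈ 0.10540.
Sum = Δu · [f(-1.875) + f(-1.625) + f(-1.375) + f(-1.125)].
Sum ≈ 0.05790.

0.05790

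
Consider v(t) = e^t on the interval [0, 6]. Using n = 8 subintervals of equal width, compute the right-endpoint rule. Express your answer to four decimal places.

Δt = (6 − 0)/8 = 0.75.
Right endpoints: 0.75, 1.5, 2.25, 3, 3.75, 4.5, 5.25, 6.
v(0.75) ≈ 2.1170, v(1.5) ≈ 4.4817, v(2.25) ≈ 9.4877, v(3) ≈ 20.0855, v(3.75) ≈ 42.5211, v(4.5) ≈ 90.0171, v(5.25) ≈ 190.5663, v(6) ≈ 403.4288.
Sum = Δt · [v(0.75) + v(1.5) + v(2.25) + ...].
Sum ≈ 572.0289.

572.0289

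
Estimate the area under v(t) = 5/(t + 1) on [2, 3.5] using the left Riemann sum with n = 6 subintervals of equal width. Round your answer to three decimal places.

2.098

Δt = (3.5 − 2)/6 = 0.25.
Left endpoints: 2, 2.25, 2.5, 2.75, 3, 3.25.
v(2) = 5/3, v(2.25) = 20/13, v(2.5) = 10/7, v(2.75) = 4/3, v(3) = 1.25, v(3.25) = 20/17.
Sum = Δt · [v(2) + v(2.25) + v(2.5) + ...].
Sum ≈ 2.098.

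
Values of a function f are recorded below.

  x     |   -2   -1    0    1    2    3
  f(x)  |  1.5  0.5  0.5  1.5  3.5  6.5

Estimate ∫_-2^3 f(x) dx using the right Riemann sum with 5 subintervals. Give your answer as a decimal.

12.5

Δx = 1.
Sum = 1·[0.5 + 0.5 + 1.5 + 3.5 + 6.5] = 12.5.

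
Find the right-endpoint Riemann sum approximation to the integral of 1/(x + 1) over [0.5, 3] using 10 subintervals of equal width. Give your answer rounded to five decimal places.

Δx = (3 − 0.5)/10 = 0.25.
Right endpoints: 0.75, 1, 1.25, 1.5, 1.75, 2, 2.25, 2.5, 2.75, 3.
f(0.75) = 4/7, f(1) = 0.5, f(1.25) = 4/9, f(1.5) = 0.4, f(1.75) = 4/11, f(2) = 1/3, f(2.25) = 4/13, f(2.5) = 2/7, f(2.75) = 4/15, f(3) = 0.25.
Sum = Δx · [f(0.75) + f(1) + f(1.25) + ...].
Sum ≈ 0.93073.

0.93073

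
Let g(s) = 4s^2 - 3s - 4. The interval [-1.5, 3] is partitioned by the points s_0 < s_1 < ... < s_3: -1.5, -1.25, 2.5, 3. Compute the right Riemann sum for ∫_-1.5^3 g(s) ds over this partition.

Subinterval widths: 0.25, 3.75, 0.5.
Right endpoints: -1.25, 2.5, 3.
g(-1.25) = 6, g(2.5) = 13.5, g(3) = 23.
Sum = Σ Δs_i · g(s_i).
Sum = 63.625.

63.625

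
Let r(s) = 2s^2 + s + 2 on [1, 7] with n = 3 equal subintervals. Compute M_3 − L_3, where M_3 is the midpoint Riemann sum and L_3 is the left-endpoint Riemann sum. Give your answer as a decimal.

90

M_3 = 260.
L_3 = 170.
M_3 − L_3 = 90.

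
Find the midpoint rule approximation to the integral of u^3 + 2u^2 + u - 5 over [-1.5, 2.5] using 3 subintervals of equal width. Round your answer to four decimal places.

1.0926

Δu = (2.5 − (-1.5))/3 = 4/3.
Midpoints: -5/6, 0.5, 11/6.
f(-5/6) = -1085/216, f(0.5) = -3.875, f(11/6) = 2099/216.
Sum = Δu · [f(-5/6) + f(0.5) + f(11/6)].
Sum ≈ 1.0926.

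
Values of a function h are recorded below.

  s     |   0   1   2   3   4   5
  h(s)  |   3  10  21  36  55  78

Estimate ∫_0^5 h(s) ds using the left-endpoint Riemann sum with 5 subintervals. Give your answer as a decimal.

125

Δs = 1.
Sum = 1·[3 + 10 + 21 + 36 + 55] = 125.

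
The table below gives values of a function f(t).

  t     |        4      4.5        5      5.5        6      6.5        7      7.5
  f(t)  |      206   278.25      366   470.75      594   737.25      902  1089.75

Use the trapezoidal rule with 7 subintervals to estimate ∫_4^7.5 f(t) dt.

Δt = 0.5.
T_7 = (0.5/2)·[206 + 2·278.25 + 2·366 + 2·470.75 + 2·594 + 2·737.25 + 2·902 + 1089.75] = 1998.0625.

1998.0625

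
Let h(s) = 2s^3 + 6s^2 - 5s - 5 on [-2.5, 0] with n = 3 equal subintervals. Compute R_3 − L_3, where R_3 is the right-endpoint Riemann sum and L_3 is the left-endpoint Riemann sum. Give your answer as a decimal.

R_3 ≈ 6.597222.
L_3 ≈ 22.222222.
R_3 − L_3 = -15.625.

-15.625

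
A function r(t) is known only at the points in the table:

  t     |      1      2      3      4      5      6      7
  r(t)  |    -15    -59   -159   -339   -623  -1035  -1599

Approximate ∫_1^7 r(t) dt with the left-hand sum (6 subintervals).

Δt = 1.
Sum = 1·[(-15) + (-59) + (-159) + (-339) + (-623) + (-1035)] = -2230.

-2230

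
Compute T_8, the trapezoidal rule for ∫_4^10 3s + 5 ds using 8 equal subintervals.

156

Δs = (10 − 4)/8 = 0.75.
f(4) = 17, f(4.75) = 19.25, f(5.5) = 21.5, f(6.25) = 23.75, f(7) = 26, f(7.75) = 28.25, f(8.5) = 30.5, f(9.25) = 32.75, f(10) = 35.
T_8 = (Δs/2)·[f(s_0) + 2f(s_1) + ... + 2f(s_{7}) + f(s_8)].
Sum = 156.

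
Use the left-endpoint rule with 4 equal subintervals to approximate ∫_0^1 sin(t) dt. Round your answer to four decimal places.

0.3521

Δt = (1 − 0)/4 = 0.25.
Left endpoints: 0, 0.25, 0.5, 0.75.
f(0) ≈ 0.0000, f(0.25) ≈ 0.2474, f(0.5) ≈ 0.4794, f(0.75) ≈ 0.6816.
Sum = Δt · [f(0) + f(0.25) + f(0.5) + f(0.75)].
Sum ≈ 0.3521.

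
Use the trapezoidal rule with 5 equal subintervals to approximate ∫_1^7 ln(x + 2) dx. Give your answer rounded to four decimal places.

10.4527

Δx = (7 − 1)/5 = 1.2.
f(1) ≈ 1.0986, f(2.2) ≈ 1.4351, f(3.4) ≈ 1.6864, f(4.6) ≈ 1.8871, f(5.8) ≈ 2.0541, f(7) ≈ 2.1972.
T_5 = (Δx/2)·[f(x_0) + 2f(x_1) + ... + 2f(x_{4}) + f(x_5)].
Sum ≈ 10.4527.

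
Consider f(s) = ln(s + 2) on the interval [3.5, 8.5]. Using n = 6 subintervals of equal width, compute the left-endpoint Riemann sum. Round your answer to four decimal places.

Δs = (8.5 − 3.5)/6 = 5/6.
Left endpoints: 3.5, 13/3, 31/6, 6, 41/6, 23/3.
f(3.5) ≈ 1.7047, f(13/3) ≈ 1.8458, f(31/6) ≈ 1.9694, f(6) ≈ 2.0794, f(41/6) ≈ 2.1785, f(23/3) ≈ 2.2687.
Sum = Δs · [f(3.5) + f(13/3) + f(31/6) + ...].
Sum ≈ 10.0389.

10.0389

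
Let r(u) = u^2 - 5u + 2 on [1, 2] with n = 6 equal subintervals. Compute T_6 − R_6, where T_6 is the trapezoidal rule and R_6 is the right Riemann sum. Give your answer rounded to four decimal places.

0.1667

T_6 ≈ -3.162037.
R_6 ≈ -3.328704.
T_6 − R_6 ≈ 0.1667.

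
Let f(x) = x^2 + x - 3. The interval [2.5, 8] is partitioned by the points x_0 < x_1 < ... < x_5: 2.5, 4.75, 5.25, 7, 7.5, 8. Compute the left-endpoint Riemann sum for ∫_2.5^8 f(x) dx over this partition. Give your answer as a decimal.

134.140625

Subinterval widths: 2.25, 0.5, 1.75, 0.5, 0.5.
Left endpoints: 2.5, 4.75, 5.25, 7, 7.5.
f(2.5) = 5.75, f(4.75) = 24.3125, f(5.25) = 29.8125, f(7) = 53, f(7.5) = 60.75.
Sum = Σ Δx_i · f(x_i).
Sum = 134.140625.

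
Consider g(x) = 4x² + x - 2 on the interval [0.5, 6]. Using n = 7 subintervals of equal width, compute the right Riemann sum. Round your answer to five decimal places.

355.31122

Δx = (6 − 0.5)/7 = 11/14.
Right endpoints: 9/7, 29/14, 20/7, 51/14, 31/7, 73/14, 6.
g(9/7) = 289/49, g(29/14) = 1689/98, g(20/7) = 1642/49, g(51/14) = 5363/98, g(31/7) = 3963/49, g(73/14) = 10973/98, g(6) = 148.
Sum = Δx · [g(9/7) + g(29/14) + g(20/7) + ...].
Sum ≈ 355.31122.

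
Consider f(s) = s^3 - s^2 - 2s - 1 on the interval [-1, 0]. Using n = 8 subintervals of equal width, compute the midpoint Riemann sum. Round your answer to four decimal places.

-0.5801

Δs = (0 − (-1))/8 = 0.125.
Midpoints: -0.9375, -0.8125, -0.6875, -0.5625, -0.4375, -0.3125, -0.1875, -0.0625.
f(-0.9375) = -3391/4096, f(-0.8125) = -2341/4096, f(-0.6875) = -1731/4096, f(-0.5625) = -1513/4096, f(-0.4375) = -1639/4096, f(-0.3125) = -2061/4096, f(-0.1875) = -2731/4096, f(-0.0625) = -3601/4096.
Sum = Δs · [f(-0.9375) + f(-0.8125) + f(-0.6875) + ...].
Sum ≈ -0.5801.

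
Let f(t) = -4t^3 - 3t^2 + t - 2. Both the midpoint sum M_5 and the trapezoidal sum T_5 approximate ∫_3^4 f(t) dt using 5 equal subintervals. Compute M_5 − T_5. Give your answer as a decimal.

0.45

M_5 = -210.35.
T_5 = -210.8.
M_5 − T_5 = 0.45.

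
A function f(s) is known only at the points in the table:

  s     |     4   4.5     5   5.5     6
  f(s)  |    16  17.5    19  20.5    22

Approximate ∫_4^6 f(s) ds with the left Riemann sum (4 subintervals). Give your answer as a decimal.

36.5

Δs = 0.5.
Sum = 0.5·[16 + 17.5 + 19 + 20.5] = 36.5.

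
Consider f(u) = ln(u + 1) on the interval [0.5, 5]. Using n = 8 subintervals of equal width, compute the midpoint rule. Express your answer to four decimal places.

Δu = (5 − 0.5)/8 = 0.5625.
Midpoints: 0.78125, 1.34375, 1.90625, 2.46875, 3.03125, 3.59375, 4.15625, 4.71875.
f(0.78125) ≈ 0.5773, f(1.34375) ≈ 0.8518, f(1.90625) ≈ 1.0669, f(2.46875) ≈ 1.2438, f(3.03125) ≈ 1.3941, f(3.59375) ≈ 1.5247, f(4.15625) ≈ 1.6402, f(4.71875) ≈ 1.7438.
Sum = Δu · [f(0.78125) + f(1.34375) + f(1.90625) + ...].
Sum ≈ 5.6489.

5.6489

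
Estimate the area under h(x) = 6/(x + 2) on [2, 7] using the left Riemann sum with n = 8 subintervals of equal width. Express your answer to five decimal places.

5.13577

Δx = (7 − 2)/8 = 0.625.
Left endpoints: 2, 2.625, 3.25, 3.875, 4.5, 5.125, 5.75, 6.375.
h(2) = 1.5, h(2.625) = 48/37, h(3.25) = 8/7, h(3.875) = 48/47, h(4.5) = 12/13, h(5.125) = 16/19, h(5.75) = 24/31, h(6.375) = 48/67.
Sum = Δx · [h(2) + h(2.625) + h(3.25) + ...].
Sum ≈ 5.13577.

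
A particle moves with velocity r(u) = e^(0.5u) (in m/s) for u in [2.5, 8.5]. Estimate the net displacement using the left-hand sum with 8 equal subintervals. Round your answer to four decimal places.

Δu = (8.5 − 2.5)/8 = 0.75.
Left endpoints: 2.5, 3.25, 4, 4.75, 5.5, 6.25, 7, 7.75.
r(2.5) ≈ 3.4903, r(3.25) ≈ 5.0784, r(4) ≈ 7.3891, r(4.75) ≈ 10.7510, r(5.5) ≈ 15.6426, r(6.25) ≈ 22.7599, r(7) ≈ 33.1155, r(7.75) ≈ 48.1827.
Sum = Δu · [r(2.5) + r(3.25) + r(4) + ...].
Sum ≈ 109.8071.

109.8071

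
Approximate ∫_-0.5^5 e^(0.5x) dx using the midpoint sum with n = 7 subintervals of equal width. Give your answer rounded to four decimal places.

22.6614

Δx = (5 − (-0.5))/7 = 11/14.
Midpoints: -3/28, 19/28, 41/28, 2.25, 85/28, 107/28, 129/28.
f(-3/28) ≈ 0.9478, f(19/28) ≈ 1.4039, f(41/28) ≈ 2.0795, f(2.25) ≈ 3.0802, f(85/28) ≈ 4.5624, f(107/28) ≈ 6.7579, f(129/28) ≈ 10.0099.
Sum = Δx · [f(-3/28) + f(19/28) + f(41/28) + ...].
Sum ≈ 22.6614.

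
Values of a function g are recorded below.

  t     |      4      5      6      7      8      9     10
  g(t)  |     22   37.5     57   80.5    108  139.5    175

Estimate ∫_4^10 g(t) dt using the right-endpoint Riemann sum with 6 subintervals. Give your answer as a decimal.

Δt = 1.
Sum = 1·[37.5 + 57 + 80.5 + 108 + 139.5 + 175] = 597.5.

597.5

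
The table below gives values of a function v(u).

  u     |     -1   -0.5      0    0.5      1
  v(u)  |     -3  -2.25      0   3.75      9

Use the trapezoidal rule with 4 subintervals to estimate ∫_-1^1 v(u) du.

2.25

Δu = 0.5.
T_4 = (0.5/2)·[(-3) + 2·(-2.25) + 2·0 + 2·3.75 + 9] = 2.25.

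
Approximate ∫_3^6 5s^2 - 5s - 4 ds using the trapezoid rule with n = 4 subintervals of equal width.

236.90625

Δs = (6 − 3)/4 = 0.75.
f(3) = 26, f(3.75) = 47.5625, f(4.5) = 74.75, f(5.25) = 107.5625, f(6) = 146.
T_4 = (Δs/2)·[f(s_0) + 2f(s_1) + 2f(s_2) + 2f(s_3) + f(s_4)].
Sum = 236.90625.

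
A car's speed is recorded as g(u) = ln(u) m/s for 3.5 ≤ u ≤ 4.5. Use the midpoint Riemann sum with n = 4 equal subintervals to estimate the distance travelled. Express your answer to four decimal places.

Δu = (4.5 − 3.5)/4 = 0.25.
Midpoints: 3.625, 3.875, 4.125, 4.375.
g(3.625) ≈ 1.2879, g(3.875) ≈ 1.3545, g(4.125) ≈ 1.4171, g(4.375) ≈ 1.4759.
Sum = Δu · [g(3.625) + g(3.875) + g(4.125) + g(4.375)].
Sum ≈ 1.3838.

1.3838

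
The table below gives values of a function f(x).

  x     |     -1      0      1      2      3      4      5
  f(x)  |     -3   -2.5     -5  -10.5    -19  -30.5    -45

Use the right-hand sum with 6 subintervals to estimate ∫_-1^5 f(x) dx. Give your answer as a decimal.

-112.5

Δx = 1.
Sum = 1·[(-2.5) + (-5) + (-10.5) + (-19) + (-30.5) + (-45)] = -112.5.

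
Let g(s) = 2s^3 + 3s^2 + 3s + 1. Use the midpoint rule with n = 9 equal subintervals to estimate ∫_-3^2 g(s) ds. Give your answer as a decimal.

0

Δs = (2 − (-3))/9 = 5/9.
Midpoints: -49/18, -13/6, -29/18, -19/18, -0.5, 1/18, 11/18, 7/6, 31/18.
g(-49/18) = -18430/729, g(-13/6) = -635/54, g(-29/18) = -3215/729, g(-19/18) = -1715/1458, g(-0.5) = 0, g(1/18) = 1715/1458, g(11/18) = 3215/729, g(7/6) = 635/54, g(31/18) = 18430/729.
Sum = Δs · [g(-49/18) + g(-13/6) + g(-29/18) + ...].
Sum = 0.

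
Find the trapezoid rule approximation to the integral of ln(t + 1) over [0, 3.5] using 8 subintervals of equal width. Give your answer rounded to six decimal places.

Δt = (3.5 − 0)/8 = 0.4375.
f(0) ≈ 0.000000, f(0.4375) ≈ 0.362905, f(0.875) ≈ 0.628609, f(1.3125) ≈ 0.838329, f(1.75) ≈ 1.011601, f(2.1875) ≈ 1.159237, f(2.625) ≈ 1.287854, f(3.0625) ≈ 1.401799, f(3.5) ≈ 1.504077.
T_8 = (Δt/2)·[f(t_0) + 2f(t_1) + ... + 2f(t_{7}) + f(t_8)].
Sum ≈ 3.256038.

3.256038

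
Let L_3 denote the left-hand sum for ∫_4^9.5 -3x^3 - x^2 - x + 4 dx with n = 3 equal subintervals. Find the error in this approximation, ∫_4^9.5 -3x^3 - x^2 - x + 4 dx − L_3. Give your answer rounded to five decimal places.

Exact integral: ∫_4^9.5 f(x) dx ≈ -6196.3802083.
L_3 ≈ -4131.7476852.
Error ≈ -6196.3802083 − (-4131.7476852) ≈ -2064.63252.

-2064.63252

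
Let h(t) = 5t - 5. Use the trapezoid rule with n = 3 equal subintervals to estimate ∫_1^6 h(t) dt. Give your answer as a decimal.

62.5

Δt = (6 − 1)/3 = 5/3.
h(1) = 0, h(8/3) = 25/3, h(13/3) = 50/3, h(6) = 25.
T_3 = (Δt/2)·[h(t_0) + 2h(t_1) + 2h(t_2) + h(t_3)].
Sum = 62.5.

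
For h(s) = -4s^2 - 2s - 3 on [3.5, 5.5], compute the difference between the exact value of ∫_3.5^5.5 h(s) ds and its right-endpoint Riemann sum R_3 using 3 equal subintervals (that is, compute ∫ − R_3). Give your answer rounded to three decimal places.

25.926

Exact integral: ∫_3.5^5.5 h(s) ds ≈ -188.66667.
R_3 ≈ -214.59259.
Error ≈ -188.66667 − (-214.59259) ≈ 25.926.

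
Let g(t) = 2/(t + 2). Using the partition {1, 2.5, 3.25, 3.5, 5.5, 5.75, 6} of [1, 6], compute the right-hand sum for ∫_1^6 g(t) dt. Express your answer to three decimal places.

1.704

Subinterval widths: 1.5, 0.75, 0.25, 2, 0.25, 0.25.
Right endpoints: 2.5, 3.25, 3.5, 5.5, 5.75, 6.
g(2.5) = 4/9, g(3.25) = 8/21, g(3.5) = 4/11, g(5.5) = 4/15, g(5.75) = 8/31, g(6) = 0.25.
Sum = Σ Δt_i · g(t_i).
Sum ≈ 1.704.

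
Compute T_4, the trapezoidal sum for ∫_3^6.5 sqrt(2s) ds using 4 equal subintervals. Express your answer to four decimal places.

Δs = (6.5 − 3)/4 = 0.875.
f(3) ≈ 2.4495, f(3.875) ≈ 2.7839, f(4.75) ≈ 3.0822, f(5.625) ≈ 3.3541, f(6.5) ≈ 3.6056.
T_4 = (Δs/2)·[f(s_0) + 2f(s_1) + 2f(s_2) + 2f(s_3) + f(s_4)].
Sum ≈ 10.7167.

10.7167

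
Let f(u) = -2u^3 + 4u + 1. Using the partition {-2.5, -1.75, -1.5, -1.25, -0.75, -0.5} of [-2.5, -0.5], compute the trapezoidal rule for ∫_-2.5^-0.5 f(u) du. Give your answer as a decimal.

Subinterval widths: 0.75, 0.25, 0.25, 0.5, 0.25.
f(-2.5) = 22.25, f(-1.75) = 4.71875, f(-1.5) = 1.75, f(-1.25) = -0.09375, f(-0.75) = -1.15625, f(-0.5) = -0.75.
On each subinterval the trapezoid contributes (Δu_i/2)·[f(u_{i-1}) + f(u_i)].
Sum = 10.578125.

10.578125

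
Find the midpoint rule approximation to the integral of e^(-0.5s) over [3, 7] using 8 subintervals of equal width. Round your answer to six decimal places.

Δs = (7 − 3)/8 = 0.5.
Midpoints: 3.25, 3.75, 4.25, 4.75, 5.25, 5.75, 6.25, 6.75.
f(3.25) ≈ 0.196912, f(3.75) ≈ 0.153355, f(4.25) ≈ 0.119433, f(4.75) ≈ 0.093014, f(5.25) ≈ 0.072440, f(5.75) ≈ 0.056416, f(6.25) ≈ 0.043937, f(6.75) ≈ 0.034218.
Sum = Δs · [f(3.25) + f(3.75) + f(4.25) + ...].
Sum ≈ 0.384863.

0.384863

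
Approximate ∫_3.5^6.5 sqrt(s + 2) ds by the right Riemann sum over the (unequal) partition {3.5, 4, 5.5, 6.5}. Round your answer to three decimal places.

8.248

Subinterval widths: 0.5, 1.5, 1.
Right endpoints: 4, 5.5, 6.5.
f(4) ≈ 2.449, f(5.5) ≈ 2.739, f(6.5) ≈ 2.915.
Sum = Σ Δs_i · f(s_i).
Sum ≈ 8.248.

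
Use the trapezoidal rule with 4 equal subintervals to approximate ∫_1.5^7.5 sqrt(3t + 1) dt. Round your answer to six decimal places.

Δt = (7.5 − 1.5)/4 = 1.5.
f(1.5) ≈ 2.345208, f(3) ≈ 3.162278, f(4.5) ≈ 3.807887, f(6) ≈ 4.358899, f(7.5) ≈ 4.847680.
T_4 = (Δt/2)·[f(t_0) + 2f(t_1) + 2f(t_2) + 2f(t_3) + f(t_4)].
Sum ≈ 22.388261.

22.388261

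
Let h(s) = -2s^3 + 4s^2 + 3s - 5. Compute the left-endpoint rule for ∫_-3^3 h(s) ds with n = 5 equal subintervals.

Δs = (3 − (-3))/5 = 1.2.
Left endpoints: -3, -1.8, -0.6, 0.6, 1.8.
h(-3) = 76, h(-1.8) = 14.224, h(-0.6) = -4.928, h(0.6) = -2.192, h(1.8) = 1.696.
Sum = Δs · [h(-3) + h(-1.8) + h(-0.6) + h(0.6) + h(1.8)].
Sum = 101.76.

101.76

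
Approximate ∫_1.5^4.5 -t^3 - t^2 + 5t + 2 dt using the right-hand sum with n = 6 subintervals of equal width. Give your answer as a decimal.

-103.4375

Δt = (4.5 − 1.5)/6 = 0.5.
Right endpoints: 2, 2.5, 3, 3.5, 4, 4.5.
f(2) = 0, f(2.5) = -7.375, f(3) = -19, f(3.5) = -35.625, f(4) = -58, f(4.5) = -86.875.
Sum = Δt · [f(2) + f(2.5) + f(3) + ...].
Sum = -103.4375.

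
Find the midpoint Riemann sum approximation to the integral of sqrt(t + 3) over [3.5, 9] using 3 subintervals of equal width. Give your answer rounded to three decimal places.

16.672

Δt = (9 − 3.5)/3 = 11/6.
Midpoints: 53/12, 6.25, 97/12.
f(53/12) ≈ 2.723, f(6.25) ≈ 3.041, f(97/12) ≈ 3.329.
Sum = Δt · [f(53/12) + f(6.25) + f(97/12)].
Sum ≈ 16.672.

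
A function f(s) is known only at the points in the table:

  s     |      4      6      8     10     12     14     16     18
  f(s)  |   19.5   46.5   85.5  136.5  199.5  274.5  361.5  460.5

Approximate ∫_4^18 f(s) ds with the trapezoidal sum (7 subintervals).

Δs = 2.
T_7 = (2/2)·[19.5 + 2·46.5 + 2·85.5 + 2·136.5 + 2·199.5 + 2·274.5 + 2·361.5 + 460.5] = 2688.

2688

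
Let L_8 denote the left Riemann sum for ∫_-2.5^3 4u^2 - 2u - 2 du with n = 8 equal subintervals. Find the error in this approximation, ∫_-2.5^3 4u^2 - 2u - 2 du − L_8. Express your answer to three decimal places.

Exact integral: ∫_-2.5^3 f(u) du ≈ 43.08333.
L_8 = 44.81640625.
Error ≈ 43.08333 − 44.81640625 ≈ -1.733.

-1.733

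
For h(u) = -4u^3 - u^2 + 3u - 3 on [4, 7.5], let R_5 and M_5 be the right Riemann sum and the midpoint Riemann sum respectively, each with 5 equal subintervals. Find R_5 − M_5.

-541.45

R_5 = -3508.925.
M_5 = -2967.475.
R_5 − M_5 = -541.45.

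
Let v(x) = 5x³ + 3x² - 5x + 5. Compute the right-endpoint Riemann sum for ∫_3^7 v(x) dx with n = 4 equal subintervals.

4028

Δx = (7 − 3)/4 = 1.
Right endpoints: 4, 5, 6, 7.
v(4) = 353, v(5) = 680, v(6) = 1163, v(7) = 1832.
Sum = Δx · [v(4) + v(5) + v(6) + v(7)].
Sum = 4028.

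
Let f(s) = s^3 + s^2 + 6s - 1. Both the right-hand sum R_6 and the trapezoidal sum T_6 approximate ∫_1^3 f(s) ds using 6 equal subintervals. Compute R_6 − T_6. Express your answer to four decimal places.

7.6667

R_6 ≈ 58.592593.
T_6 ≈ 50.925926.
R_6 − T_6 ≈ 7.6667.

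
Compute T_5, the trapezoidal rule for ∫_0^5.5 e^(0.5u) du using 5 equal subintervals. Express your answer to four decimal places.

Δu = (5.5 − 0)/5 = 1.1.
f(0) ≈ 1.0000, f(1.1) ≈ 1.7333, f(2.2) ≈ 3.0042, f(3.3) ≈ 5.2070, f(4.4) ≈ 9.0250, f(5.5) ≈ 15.6426.
T_5 = (Δu/2)·[f(u_0) + 2f(u_1) + ... + 2f(u_{4}) + f(u_5)].
Sum ≈ 30.0198.

30.0198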